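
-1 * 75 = -75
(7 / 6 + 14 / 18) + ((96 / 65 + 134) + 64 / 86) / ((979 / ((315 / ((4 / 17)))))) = 927060463 / 4925349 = 188.22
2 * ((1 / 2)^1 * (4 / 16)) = 1 / 4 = 0.25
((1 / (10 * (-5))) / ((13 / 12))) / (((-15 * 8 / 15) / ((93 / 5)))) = 279 / 6500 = 0.04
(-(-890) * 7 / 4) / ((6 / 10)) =15575 / 6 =2595.83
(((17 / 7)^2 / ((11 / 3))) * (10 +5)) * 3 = 39015 / 539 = 72.38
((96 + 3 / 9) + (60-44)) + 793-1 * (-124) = 3088 / 3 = 1029.33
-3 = -3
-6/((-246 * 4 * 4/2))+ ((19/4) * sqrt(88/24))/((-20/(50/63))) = 1/328 - 95 * sqrt(33)/1512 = -0.36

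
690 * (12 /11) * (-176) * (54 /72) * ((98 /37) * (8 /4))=-19474560 /37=-526339.46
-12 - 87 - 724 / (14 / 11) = -4675 / 7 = -667.86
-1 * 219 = -219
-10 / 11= -0.91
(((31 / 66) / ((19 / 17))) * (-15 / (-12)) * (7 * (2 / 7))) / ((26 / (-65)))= -13175 / 5016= -2.63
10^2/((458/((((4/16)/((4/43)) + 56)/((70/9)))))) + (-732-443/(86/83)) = -1277005139/1102864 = -1157.90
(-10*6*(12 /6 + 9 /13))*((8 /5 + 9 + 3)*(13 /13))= -28560 /13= -2196.92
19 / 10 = 1.90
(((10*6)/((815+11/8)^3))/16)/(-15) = -128/278573019291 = -0.00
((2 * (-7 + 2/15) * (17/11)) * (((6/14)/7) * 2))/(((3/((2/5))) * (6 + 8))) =-0.02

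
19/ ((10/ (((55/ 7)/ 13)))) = 209/ 182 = 1.15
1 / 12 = 0.08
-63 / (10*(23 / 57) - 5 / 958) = -15.63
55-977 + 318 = -604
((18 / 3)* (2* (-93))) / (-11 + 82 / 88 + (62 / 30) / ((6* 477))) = 110.85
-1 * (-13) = 13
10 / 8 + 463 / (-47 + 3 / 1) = -102 / 11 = -9.27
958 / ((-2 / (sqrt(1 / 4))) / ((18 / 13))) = -4311 / 13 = -331.62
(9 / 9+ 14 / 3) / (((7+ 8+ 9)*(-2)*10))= -17 / 1440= -0.01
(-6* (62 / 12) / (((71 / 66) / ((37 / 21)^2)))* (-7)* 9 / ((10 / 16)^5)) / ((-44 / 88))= -183564632064 / 1553125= -118190.51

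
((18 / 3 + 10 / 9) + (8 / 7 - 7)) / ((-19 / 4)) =-316 / 1197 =-0.26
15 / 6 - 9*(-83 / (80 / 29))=21863 / 80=273.29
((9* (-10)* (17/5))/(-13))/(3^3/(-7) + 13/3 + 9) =6426/2587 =2.48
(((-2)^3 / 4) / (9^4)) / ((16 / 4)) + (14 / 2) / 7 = 13121 / 13122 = 1.00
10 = 10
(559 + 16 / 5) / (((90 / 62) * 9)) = 29047 / 675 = 43.03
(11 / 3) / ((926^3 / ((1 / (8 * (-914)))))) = -11 / 17417683614336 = -0.00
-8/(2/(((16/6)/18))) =-16/27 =-0.59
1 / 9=0.11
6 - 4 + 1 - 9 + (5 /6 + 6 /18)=-29 /6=-4.83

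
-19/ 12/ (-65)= 19/ 780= 0.02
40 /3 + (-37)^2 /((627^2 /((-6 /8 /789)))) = 5514288071 /413571708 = 13.33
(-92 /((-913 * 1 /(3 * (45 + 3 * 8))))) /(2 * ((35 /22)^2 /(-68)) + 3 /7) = 199428768 /3385819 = 58.90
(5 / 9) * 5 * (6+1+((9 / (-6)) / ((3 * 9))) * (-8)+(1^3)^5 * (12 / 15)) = 1855 / 81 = 22.90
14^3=2744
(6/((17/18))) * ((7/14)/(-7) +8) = 5994/119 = 50.37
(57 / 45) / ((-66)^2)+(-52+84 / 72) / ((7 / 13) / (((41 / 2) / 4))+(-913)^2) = 6671221477 / 29030061038220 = 0.00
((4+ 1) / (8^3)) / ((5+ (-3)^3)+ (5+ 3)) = -5 / 7168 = -0.00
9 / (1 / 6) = 54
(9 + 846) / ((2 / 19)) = 16245 / 2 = 8122.50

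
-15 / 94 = -0.16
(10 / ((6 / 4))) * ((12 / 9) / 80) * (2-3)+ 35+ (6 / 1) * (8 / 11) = 3886 / 99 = 39.25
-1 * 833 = -833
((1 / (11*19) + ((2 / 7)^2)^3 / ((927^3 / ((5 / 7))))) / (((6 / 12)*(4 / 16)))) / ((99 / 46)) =241420030943278832 / 13573972444940594379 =0.02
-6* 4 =-24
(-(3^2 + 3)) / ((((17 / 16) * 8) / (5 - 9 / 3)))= -48 / 17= -2.82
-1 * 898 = -898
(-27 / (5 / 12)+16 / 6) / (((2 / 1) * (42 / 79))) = -18407 / 315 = -58.43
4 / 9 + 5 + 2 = 67 / 9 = 7.44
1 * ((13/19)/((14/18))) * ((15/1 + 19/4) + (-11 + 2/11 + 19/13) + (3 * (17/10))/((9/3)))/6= 14823/8360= 1.77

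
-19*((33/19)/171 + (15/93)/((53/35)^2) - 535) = 50446416751/4963503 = 10163.47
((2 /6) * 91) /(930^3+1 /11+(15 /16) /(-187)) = 272272 /7219908432771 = 0.00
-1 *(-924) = 924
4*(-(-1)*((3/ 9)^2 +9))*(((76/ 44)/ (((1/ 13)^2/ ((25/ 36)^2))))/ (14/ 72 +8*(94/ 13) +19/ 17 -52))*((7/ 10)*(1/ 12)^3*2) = 0.58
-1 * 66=-66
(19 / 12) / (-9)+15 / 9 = 161 / 108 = 1.49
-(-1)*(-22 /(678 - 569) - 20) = -2202 /109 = -20.20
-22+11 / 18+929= 16337 / 18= 907.61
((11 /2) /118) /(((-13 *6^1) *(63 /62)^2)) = -10571 /18265338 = -0.00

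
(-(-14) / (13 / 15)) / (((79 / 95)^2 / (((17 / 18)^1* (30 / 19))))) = 2826250 / 81133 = 34.83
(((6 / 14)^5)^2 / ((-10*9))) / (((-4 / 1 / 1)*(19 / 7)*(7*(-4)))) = -6561 / 858724756960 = -0.00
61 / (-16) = -61 / 16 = -3.81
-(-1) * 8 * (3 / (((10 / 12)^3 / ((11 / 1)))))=57024 / 125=456.19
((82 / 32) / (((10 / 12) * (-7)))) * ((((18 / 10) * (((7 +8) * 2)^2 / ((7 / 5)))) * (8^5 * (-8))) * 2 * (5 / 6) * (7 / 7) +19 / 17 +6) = 7399931799819 / 33320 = 222086788.71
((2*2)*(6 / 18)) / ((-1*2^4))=-1 / 12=-0.08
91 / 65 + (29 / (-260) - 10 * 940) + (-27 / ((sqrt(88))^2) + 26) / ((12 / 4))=-32226985 / 3432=-9390.15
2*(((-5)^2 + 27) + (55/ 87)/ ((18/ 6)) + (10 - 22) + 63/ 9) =94.42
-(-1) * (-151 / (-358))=151 / 358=0.42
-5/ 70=-1/ 14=-0.07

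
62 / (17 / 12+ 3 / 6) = 744 / 23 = 32.35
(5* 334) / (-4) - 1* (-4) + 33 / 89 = -73537 / 178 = -413.13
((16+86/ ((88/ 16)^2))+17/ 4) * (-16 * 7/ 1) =-312956/ 121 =-2586.41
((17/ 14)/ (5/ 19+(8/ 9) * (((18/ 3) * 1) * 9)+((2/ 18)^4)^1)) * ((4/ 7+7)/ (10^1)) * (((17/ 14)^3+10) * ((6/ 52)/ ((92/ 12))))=32704348112343/ 9675025350914560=0.00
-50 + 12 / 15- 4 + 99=229 / 5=45.80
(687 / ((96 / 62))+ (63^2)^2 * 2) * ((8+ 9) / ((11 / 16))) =779066497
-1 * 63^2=-3969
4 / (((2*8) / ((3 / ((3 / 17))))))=17 / 4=4.25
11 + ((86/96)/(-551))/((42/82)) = 6107725/555408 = 11.00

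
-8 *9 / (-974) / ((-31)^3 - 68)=-12 / 4847111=-0.00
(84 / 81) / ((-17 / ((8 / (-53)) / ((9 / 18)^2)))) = 896 / 24327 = 0.04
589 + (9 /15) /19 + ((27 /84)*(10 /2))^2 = 44063447 /74480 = 591.61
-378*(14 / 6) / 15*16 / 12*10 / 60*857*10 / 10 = -167972 / 15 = -11198.13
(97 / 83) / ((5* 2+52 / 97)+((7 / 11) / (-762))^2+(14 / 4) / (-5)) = 0.12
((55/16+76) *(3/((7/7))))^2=14538969/256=56792.85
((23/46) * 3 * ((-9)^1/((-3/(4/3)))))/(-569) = -0.01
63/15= 21/5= 4.20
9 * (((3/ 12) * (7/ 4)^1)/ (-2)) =-63/ 32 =-1.97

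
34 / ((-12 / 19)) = -323 / 6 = -53.83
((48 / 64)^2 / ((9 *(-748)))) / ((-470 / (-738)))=-369 / 2812480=-0.00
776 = 776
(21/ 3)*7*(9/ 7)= 63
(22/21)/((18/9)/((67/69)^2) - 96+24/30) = -246895/21936117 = -0.01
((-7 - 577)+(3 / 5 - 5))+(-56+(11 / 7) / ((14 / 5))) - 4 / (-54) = -8517007 / 13230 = -643.76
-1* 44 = -44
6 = 6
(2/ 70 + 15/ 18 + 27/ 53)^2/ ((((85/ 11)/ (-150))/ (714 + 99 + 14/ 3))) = -6285937257127/ 210590730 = -29849.07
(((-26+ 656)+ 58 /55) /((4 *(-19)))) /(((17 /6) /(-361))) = 989178 /935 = 1057.94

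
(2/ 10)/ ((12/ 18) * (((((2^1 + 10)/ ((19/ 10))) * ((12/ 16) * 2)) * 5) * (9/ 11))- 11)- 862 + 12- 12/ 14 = -13192331/ 15505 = -850.84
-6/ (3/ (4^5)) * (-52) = 106496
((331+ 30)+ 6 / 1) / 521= 367 / 521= 0.70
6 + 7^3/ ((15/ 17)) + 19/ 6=3979/ 10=397.90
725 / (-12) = -725 / 12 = -60.42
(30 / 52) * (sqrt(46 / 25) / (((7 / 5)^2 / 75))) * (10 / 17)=17.62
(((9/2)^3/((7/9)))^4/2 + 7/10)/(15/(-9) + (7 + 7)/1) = 27795303039302031/3638763520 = 7638667.06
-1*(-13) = 13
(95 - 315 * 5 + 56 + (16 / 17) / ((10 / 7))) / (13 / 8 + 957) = -967872 / 651865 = -1.48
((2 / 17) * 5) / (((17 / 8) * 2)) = 40 / 289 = 0.14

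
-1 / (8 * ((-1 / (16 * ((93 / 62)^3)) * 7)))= 27 / 28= 0.96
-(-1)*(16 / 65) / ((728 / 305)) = 122 / 1183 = 0.10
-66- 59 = -125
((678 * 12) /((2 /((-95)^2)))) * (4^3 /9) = 261075200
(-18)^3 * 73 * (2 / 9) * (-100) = 9460800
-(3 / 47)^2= -9 / 2209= -0.00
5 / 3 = 1.67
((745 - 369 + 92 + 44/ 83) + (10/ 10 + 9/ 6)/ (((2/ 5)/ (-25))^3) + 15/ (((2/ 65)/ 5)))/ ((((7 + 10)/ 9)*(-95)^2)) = -7260189003/ 203748400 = -35.63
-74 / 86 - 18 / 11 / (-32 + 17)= -0.75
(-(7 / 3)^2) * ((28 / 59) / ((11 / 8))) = -10976 / 5841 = -1.88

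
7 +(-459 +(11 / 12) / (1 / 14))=-2635 / 6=-439.17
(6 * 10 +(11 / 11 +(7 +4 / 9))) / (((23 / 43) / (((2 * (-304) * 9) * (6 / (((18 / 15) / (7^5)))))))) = -1353358800640 / 23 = -58841686984.35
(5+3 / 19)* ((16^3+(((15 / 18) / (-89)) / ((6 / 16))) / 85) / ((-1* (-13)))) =5465972344 / 3363399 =1625.13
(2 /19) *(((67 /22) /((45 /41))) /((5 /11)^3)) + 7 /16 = 6066317 /1710000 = 3.55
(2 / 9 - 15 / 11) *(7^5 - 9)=-1898174 / 99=-19173.47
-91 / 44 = -2.07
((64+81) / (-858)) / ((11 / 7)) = -1015 / 9438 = -0.11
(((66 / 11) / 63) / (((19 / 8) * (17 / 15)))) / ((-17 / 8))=-640 / 38437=-0.02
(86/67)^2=7396/4489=1.65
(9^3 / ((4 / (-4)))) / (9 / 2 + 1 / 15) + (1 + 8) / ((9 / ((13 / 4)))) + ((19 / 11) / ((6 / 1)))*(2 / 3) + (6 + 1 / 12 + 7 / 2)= -3976937 / 27126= -146.61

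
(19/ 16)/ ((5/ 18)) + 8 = 491/ 40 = 12.28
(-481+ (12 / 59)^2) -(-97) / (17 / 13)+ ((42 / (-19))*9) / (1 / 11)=-703428778 / 1124363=-625.62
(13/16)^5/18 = 371293/18874368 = 0.02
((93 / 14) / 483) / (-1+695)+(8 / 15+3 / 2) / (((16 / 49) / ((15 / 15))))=1168908961 / 187713120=6.23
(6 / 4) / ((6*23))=0.01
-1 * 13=-13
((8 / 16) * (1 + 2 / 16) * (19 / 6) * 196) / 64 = 2793 / 512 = 5.46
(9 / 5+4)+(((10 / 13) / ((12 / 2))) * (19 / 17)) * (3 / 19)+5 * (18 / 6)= 23009 / 1105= 20.82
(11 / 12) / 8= 11 / 96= 0.11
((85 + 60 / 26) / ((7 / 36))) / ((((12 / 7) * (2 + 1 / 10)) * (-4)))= -5675 / 182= -31.18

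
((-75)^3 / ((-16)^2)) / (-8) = 421875 / 2048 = 205.99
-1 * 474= -474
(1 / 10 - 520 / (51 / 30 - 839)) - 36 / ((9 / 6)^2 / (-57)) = 76422133 / 83730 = 912.72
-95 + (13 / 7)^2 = -4486 / 49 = -91.55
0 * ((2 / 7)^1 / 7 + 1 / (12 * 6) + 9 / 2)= 0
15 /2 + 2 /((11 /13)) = 217 /22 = 9.86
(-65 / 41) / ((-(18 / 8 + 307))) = 260 / 50717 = 0.01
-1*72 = -72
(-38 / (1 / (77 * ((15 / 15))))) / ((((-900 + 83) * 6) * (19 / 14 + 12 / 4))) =1078 / 7869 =0.14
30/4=15/2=7.50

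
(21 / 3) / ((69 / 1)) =7 / 69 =0.10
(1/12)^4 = 1/20736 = 0.00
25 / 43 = 0.58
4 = 4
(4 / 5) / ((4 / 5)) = 1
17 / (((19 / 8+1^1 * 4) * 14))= 4 / 21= 0.19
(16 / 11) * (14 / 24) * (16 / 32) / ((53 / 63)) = 294 / 583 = 0.50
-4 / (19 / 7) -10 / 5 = -66 / 19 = -3.47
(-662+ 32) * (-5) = 3150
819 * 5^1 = 4095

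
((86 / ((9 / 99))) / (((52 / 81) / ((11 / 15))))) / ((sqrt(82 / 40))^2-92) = -12.01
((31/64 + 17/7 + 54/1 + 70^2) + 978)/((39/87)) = 77106389/5824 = 13239.42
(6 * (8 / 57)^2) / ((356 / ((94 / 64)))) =47 / 96387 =0.00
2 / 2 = 1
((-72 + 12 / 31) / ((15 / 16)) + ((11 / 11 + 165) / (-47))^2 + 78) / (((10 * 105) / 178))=28619018 / 11983825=2.39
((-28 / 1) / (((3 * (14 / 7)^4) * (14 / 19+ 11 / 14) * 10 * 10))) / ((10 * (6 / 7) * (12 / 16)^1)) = -6517 / 10935000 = -0.00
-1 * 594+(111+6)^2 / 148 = -74223 / 148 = -501.51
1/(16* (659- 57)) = 1/9632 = 0.00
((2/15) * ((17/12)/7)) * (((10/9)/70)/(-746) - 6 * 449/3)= -143494297/5921748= -24.23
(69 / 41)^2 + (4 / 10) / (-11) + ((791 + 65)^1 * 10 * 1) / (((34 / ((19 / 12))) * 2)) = 952988218 / 4715205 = 202.11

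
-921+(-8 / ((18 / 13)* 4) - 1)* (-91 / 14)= -8146 / 9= -905.11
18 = 18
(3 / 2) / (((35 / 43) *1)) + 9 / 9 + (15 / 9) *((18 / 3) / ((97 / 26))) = 37503 / 6790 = 5.52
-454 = -454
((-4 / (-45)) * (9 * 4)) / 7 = 16 / 35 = 0.46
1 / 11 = 0.09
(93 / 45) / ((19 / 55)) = 341 / 57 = 5.98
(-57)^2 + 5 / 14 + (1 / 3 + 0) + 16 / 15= 227553 / 70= 3250.76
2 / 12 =1 / 6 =0.17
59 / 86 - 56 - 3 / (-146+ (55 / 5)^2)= -118667 / 2150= -55.19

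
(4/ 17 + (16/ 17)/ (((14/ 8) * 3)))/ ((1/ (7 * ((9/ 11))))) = 444/ 187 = 2.37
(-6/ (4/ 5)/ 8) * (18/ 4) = -135/ 32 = -4.22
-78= -78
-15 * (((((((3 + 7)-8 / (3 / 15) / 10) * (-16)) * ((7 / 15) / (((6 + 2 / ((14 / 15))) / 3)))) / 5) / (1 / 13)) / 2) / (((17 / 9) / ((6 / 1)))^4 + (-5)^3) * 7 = -18.03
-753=-753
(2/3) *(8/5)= 1.07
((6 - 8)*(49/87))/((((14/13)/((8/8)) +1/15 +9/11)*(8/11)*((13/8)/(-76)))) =563255/15254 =36.93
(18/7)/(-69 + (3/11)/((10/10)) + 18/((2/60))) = 11/2016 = 0.01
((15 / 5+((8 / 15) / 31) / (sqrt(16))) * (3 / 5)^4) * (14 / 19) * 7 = 3696462 / 1840625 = 2.01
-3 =-3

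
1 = 1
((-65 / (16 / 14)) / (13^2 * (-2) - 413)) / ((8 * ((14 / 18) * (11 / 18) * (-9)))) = -585 / 264352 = -0.00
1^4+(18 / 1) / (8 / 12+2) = 31 / 4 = 7.75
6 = 6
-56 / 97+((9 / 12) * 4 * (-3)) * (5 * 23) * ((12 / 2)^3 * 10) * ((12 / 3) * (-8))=6939302344 / 97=71539199.42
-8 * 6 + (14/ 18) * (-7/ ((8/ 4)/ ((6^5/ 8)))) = -2694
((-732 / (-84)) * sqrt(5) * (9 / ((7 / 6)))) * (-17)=-55998 * sqrt(5) / 49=-2555.41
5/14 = 0.36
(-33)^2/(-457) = -1089/457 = -2.38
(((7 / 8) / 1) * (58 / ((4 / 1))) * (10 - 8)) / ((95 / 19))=203 / 40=5.08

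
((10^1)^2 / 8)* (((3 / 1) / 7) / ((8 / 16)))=75 / 7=10.71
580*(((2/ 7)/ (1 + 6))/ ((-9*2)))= -580/ 441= -1.32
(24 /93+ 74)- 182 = -3340 /31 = -107.74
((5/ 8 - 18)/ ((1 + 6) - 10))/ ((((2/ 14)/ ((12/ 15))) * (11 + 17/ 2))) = 973/ 585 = 1.66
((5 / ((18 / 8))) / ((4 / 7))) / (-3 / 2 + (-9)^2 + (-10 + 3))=14 / 261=0.05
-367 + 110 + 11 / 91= -23376 / 91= -256.88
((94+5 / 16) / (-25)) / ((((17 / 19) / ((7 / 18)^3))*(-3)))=3278051 / 39657600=0.08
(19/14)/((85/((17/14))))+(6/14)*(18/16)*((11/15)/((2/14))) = 4889/1960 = 2.49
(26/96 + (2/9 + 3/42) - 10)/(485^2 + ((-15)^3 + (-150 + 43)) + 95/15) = -9511/233603328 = -0.00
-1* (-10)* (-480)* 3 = -14400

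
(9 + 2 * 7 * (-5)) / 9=-6.78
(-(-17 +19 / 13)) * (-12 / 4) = -606 / 13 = -46.62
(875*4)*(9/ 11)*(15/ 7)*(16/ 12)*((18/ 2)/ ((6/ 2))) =270000/ 11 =24545.45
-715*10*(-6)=42900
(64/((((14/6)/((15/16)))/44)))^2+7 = 62726743/49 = 1280137.61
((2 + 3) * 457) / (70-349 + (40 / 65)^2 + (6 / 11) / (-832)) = -135930080 / 16574663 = -8.20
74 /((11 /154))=1036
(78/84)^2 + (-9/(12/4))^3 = -5123/196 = -26.14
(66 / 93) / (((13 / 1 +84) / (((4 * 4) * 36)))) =12672 / 3007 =4.21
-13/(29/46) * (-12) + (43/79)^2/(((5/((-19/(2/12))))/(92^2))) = -51514761336/904945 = -56925.85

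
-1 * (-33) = 33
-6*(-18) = 108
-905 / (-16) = 56.56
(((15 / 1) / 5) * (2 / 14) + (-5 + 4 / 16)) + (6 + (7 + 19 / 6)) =995 / 84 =11.85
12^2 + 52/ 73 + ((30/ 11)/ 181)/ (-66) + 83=364059958/ 1598773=227.71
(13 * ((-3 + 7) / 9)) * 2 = 104 / 9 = 11.56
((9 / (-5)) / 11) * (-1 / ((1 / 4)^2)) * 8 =1152 / 55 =20.95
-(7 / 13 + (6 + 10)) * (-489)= 105135 / 13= 8087.31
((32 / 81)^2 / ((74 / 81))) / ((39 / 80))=0.35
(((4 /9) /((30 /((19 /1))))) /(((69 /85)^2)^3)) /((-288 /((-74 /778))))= 53027221896875 /163218883224922992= 0.00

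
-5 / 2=-2.50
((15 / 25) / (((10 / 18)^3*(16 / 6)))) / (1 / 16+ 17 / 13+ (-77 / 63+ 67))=1535274 / 78563125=0.02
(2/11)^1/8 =1/44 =0.02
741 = 741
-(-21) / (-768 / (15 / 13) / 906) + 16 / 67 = -3160231 / 111488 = -28.35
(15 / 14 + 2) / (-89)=-43 / 1246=-0.03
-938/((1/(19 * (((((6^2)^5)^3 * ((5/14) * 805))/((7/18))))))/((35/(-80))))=1274337086302222422233422233600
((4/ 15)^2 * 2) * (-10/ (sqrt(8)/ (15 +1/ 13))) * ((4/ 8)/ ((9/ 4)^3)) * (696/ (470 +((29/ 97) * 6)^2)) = -109528588288 * sqrt(2)/ 316472995215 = -0.49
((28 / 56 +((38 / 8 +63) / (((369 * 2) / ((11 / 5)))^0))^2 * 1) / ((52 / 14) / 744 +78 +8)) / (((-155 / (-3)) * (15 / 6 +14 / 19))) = 29306151 / 91822370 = 0.32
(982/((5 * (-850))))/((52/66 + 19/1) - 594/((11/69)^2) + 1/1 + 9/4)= 64812/6549434875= 0.00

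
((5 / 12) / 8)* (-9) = -15 / 32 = -0.47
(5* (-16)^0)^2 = 25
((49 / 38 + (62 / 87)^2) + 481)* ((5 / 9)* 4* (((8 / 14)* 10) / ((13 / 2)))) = 111090508000 / 117781209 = 943.19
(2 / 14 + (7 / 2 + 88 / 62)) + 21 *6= 56881 / 434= 131.06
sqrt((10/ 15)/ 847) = 0.03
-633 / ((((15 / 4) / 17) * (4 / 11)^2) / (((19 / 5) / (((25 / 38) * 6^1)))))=-156683747 / 7500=-20891.17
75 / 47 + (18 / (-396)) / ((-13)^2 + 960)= 1862803 / 1167386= 1.60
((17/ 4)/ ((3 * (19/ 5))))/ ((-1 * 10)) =-17/ 456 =-0.04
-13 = -13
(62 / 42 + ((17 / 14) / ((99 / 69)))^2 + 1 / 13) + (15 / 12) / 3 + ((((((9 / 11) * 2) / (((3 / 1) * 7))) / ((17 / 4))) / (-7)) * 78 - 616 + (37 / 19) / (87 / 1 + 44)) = -18007693960625 / 29352231909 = -613.50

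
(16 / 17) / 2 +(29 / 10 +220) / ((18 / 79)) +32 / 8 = 1002409 / 1020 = 982.75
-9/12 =-3/4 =-0.75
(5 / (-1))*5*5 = -125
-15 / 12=-1.25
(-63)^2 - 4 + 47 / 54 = 214157 / 54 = 3965.87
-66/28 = -33/14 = -2.36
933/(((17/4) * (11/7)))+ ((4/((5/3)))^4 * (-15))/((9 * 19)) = 60751956/444125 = 136.79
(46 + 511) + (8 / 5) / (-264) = 91904 / 165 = 556.99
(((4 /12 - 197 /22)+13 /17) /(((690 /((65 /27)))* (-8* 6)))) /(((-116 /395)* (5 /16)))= -9053005 /1454839056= -0.01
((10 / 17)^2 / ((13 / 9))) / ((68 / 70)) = 15750 / 63869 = 0.25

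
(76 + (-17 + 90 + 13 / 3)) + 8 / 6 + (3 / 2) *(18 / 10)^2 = 23929 / 150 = 159.53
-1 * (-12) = 12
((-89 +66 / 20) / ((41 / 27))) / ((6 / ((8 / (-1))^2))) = -123408 / 205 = -601.99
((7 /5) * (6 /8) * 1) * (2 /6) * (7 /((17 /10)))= 49 /34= 1.44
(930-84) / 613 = 1.38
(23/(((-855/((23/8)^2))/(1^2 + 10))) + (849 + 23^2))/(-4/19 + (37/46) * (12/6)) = 1731217429/1759680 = 983.83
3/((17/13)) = 39/17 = 2.29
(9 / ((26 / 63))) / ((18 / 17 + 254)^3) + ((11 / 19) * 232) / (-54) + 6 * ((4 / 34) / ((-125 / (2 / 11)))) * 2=-63270552628436088919 / 25416172723848192000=-2.49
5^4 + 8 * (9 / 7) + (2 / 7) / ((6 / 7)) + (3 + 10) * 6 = 713.62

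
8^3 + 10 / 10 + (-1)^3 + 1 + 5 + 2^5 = 550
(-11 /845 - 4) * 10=-6782 /169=-40.13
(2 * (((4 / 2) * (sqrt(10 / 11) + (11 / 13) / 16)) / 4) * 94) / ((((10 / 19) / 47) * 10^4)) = 0.84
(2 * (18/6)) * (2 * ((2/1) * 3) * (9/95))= 648/95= 6.82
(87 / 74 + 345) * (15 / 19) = 384255 / 1406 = 273.30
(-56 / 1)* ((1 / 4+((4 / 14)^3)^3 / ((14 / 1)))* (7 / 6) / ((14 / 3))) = -282476273 / 80707214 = -3.50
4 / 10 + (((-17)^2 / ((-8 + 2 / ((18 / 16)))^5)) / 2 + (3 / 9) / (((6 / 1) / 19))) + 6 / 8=108552325291 / 49565859840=2.19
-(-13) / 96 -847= -81299 / 96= -846.86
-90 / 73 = -1.23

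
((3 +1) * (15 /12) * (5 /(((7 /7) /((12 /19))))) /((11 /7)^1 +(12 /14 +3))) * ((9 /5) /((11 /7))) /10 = 0.33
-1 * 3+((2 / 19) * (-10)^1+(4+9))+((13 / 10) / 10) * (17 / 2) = 38199 / 3800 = 10.05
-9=-9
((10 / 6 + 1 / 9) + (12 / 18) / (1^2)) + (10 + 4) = 148 / 9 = 16.44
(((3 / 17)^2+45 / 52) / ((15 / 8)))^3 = 0.11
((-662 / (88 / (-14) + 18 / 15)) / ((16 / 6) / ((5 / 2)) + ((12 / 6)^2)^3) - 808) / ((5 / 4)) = -70012337 / 108580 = -644.80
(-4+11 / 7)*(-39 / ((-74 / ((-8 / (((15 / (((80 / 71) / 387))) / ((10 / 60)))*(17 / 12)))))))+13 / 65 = 7124863 / 35582715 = 0.20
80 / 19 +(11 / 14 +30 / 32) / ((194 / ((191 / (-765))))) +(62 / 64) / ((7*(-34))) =379362203 / 90233280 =4.20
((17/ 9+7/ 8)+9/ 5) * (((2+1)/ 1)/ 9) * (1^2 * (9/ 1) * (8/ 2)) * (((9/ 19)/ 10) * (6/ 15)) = 4929/ 4750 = 1.04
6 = 6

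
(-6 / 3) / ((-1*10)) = 1 / 5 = 0.20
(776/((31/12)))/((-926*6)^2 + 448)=0.00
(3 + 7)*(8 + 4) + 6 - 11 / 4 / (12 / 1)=6037 / 48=125.77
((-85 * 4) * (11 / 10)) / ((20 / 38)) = -3553 / 5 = -710.60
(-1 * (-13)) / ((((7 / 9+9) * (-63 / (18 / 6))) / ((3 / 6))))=-39 / 1232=-0.03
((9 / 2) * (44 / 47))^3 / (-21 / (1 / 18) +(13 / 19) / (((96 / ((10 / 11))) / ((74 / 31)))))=-1207020906432 / 6102205442309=-0.20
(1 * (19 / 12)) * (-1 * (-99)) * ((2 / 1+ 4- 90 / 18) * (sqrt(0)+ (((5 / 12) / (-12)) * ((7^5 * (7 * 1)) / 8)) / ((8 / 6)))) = -60030.86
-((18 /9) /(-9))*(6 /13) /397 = 0.00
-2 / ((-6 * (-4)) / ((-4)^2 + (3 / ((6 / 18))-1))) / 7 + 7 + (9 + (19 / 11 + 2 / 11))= 1357 / 77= 17.62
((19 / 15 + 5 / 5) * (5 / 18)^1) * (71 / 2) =1207 / 54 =22.35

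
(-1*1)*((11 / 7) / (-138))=11 / 966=0.01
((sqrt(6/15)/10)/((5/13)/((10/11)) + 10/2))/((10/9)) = 39*sqrt(10)/11750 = 0.01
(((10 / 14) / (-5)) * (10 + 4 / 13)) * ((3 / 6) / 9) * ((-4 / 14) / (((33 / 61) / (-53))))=-433222 / 189189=-2.29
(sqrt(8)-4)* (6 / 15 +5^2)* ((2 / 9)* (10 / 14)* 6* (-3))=2032 / 7-1016* sqrt(2) / 7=85.02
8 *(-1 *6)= -48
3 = 3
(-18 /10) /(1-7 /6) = 54 /5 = 10.80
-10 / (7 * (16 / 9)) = -45 / 56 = -0.80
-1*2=-2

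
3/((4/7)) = 21/4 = 5.25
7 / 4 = 1.75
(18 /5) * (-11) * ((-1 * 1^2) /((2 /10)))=198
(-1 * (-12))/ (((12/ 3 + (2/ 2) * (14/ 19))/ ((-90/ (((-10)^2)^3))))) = -57/ 250000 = -0.00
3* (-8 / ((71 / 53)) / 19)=-1272 / 1349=-0.94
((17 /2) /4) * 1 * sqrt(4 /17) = sqrt(17) /4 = 1.03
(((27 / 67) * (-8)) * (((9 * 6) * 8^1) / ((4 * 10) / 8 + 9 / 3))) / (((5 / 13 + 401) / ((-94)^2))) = -669910176 / 174803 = -3832.37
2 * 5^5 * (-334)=-2087500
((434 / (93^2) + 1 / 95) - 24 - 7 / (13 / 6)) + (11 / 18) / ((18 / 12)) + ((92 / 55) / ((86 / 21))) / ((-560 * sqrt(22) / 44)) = -27664424 / 1033695 - 69 * sqrt(22) / 47300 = -26.77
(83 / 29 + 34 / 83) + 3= 15096 / 2407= 6.27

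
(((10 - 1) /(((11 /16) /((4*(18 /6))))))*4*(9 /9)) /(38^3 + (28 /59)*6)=25488 /2225861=0.01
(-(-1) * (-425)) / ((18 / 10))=-2125 / 9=-236.11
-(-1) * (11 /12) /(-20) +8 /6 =103 /80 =1.29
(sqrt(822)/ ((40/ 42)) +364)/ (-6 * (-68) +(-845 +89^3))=7 * sqrt(822)/ 4696880 +91/ 176133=0.00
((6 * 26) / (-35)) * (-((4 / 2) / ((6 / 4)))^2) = 832 / 105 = 7.92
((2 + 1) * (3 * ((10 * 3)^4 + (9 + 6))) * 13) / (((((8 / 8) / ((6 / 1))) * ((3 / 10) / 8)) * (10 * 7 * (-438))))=-252724680 / 511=-494568.85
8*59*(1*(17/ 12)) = 668.67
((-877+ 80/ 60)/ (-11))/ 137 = 2627/ 4521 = 0.58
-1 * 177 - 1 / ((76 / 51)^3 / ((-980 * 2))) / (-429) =-1399698357 / 7846696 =-178.38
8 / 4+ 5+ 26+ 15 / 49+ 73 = 5209 / 49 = 106.31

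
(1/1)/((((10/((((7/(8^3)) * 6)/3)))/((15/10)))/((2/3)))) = 7/2560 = 0.00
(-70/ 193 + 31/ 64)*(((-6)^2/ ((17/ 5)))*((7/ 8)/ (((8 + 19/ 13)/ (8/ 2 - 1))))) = 0.36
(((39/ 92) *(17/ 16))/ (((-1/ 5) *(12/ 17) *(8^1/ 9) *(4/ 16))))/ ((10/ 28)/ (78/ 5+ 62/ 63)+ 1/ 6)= -19482255/ 255392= -76.28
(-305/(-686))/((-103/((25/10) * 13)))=-19825/141316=-0.14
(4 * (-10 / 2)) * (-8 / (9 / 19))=337.78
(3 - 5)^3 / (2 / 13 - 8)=52 / 51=1.02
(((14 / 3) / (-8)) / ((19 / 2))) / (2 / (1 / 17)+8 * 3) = -7 / 6612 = -0.00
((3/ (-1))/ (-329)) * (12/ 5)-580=-954064/ 1645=-579.98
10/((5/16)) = 32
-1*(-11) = 11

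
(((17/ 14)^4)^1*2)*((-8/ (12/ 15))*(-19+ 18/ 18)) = 3758445/ 4802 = 782.68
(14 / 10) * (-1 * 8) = -56 / 5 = -11.20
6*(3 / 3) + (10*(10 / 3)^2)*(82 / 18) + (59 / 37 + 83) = 1788512 / 2997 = 596.77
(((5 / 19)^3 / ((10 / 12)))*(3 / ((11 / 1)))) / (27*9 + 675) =0.00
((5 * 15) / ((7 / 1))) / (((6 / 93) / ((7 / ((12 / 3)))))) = 2325 / 8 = 290.62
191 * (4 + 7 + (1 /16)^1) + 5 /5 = 33823 /16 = 2113.94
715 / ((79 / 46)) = 32890 / 79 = 416.33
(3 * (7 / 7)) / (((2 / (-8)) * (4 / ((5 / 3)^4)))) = -625 / 27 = -23.15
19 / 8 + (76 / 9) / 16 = 209 / 72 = 2.90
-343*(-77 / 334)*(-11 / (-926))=290521 / 309284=0.94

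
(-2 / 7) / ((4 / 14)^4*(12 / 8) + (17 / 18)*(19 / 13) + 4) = -160524 / 3028475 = -0.05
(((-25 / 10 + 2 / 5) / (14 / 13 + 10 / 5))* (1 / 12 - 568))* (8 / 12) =124033 / 480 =258.40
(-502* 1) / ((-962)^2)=-251 / 462722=-0.00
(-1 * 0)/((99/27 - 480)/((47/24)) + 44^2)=0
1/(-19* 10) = -1/190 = -0.01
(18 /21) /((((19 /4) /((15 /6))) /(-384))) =-23040 /133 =-173.23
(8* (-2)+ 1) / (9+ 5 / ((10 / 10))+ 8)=-15 / 22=-0.68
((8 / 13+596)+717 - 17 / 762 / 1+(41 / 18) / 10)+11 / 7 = 2736357947 / 2080260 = 1315.39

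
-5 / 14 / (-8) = 5 / 112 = 0.04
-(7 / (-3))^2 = -49 / 9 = -5.44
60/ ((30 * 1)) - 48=-46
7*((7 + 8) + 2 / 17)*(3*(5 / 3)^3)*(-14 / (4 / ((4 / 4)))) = -1574125 / 306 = -5144.20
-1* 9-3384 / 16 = -441 / 2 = -220.50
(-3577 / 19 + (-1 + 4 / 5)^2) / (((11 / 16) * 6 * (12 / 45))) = -178812 / 1045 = -171.11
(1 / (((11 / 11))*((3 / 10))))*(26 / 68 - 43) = -2415 / 17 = -142.06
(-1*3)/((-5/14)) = 42/5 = 8.40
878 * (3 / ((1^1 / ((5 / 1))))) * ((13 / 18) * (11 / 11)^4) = 28535 / 3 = 9511.67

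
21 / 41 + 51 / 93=1348 / 1271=1.06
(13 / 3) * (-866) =-11258 / 3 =-3752.67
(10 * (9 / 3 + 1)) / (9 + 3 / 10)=4.30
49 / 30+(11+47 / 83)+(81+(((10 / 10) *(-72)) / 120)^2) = 1177267 / 12450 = 94.56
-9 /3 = -3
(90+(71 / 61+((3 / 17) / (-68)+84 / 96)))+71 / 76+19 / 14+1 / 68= 1769604521 / 18757256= 94.34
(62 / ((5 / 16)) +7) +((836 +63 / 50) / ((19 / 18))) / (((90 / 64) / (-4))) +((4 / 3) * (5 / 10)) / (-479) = -6999112993 / 3412875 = -2050.80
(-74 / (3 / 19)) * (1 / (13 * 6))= -703 / 117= -6.01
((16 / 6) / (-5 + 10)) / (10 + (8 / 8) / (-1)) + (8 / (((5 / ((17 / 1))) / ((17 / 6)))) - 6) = 9602 / 135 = 71.13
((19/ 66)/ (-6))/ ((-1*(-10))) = -19/ 3960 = -0.00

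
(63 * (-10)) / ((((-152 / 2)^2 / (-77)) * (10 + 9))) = 24255 / 54872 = 0.44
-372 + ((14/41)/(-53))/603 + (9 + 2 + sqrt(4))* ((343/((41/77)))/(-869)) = -39505192145/103515201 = -381.64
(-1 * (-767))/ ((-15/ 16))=-12272/ 15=-818.13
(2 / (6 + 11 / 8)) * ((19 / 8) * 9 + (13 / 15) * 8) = 7.68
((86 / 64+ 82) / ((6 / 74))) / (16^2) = 4.02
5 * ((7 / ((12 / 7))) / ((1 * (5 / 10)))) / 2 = 245 / 12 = 20.42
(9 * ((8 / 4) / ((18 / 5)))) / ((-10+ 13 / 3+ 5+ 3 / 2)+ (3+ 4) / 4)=60 / 31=1.94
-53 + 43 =-10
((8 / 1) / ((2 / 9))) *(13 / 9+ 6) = 268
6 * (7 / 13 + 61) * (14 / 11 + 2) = 1208.39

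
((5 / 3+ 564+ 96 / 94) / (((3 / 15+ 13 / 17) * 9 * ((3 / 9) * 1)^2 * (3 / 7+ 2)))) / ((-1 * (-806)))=2796605 / 9318972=0.30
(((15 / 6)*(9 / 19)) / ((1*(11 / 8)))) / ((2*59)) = 90 / 12331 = 0.01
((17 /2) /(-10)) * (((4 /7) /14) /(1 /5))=-17 /98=-0.17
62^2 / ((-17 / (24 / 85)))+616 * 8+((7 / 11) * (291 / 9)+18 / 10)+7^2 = 47070157 / 9537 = 4935.53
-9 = -9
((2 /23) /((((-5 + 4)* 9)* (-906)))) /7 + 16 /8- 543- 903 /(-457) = -539.02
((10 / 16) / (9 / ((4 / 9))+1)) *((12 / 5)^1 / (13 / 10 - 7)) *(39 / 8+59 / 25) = -1447 / 16150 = -0.09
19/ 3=6.33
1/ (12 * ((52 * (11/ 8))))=1/ 858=0.00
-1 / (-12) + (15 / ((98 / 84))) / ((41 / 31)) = 33767 / 3444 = 9.80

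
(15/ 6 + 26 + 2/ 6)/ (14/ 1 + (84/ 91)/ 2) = 2249/ 1128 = 1.99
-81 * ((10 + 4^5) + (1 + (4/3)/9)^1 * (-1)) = -83661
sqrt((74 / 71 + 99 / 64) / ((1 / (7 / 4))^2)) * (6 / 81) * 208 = 91 * sqrt(835315) / 1917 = 43.39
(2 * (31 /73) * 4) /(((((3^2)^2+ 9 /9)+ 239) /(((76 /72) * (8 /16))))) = 1178 /210897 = 0.01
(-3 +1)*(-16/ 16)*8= 16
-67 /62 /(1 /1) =-1.08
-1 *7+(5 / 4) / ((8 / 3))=-209 / 32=-6.53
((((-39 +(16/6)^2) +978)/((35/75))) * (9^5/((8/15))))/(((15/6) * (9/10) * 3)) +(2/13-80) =6052234593/182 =33254036.23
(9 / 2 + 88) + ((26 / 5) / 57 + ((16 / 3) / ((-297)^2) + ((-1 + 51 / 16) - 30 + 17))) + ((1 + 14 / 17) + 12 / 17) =576496242943 / 6837961680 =84.31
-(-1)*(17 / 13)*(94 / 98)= 799 / 637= 1.25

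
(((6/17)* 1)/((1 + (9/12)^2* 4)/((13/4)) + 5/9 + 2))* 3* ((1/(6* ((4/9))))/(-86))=-243/187136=-0.00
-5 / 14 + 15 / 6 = 15 / 7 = 2.14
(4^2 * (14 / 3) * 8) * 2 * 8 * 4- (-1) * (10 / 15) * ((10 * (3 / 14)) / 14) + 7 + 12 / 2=5621638 / 147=38242.44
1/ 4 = 0.25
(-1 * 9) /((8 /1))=-1.12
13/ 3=4.33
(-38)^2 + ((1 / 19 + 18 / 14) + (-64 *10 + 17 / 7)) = 107433 / 133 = 807.77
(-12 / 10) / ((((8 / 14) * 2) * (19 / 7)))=-147 / 380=-0.39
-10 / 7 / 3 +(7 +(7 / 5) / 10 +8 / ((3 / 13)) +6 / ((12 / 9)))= 24061 / 525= 45.83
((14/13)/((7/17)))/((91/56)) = 272/169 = 1.61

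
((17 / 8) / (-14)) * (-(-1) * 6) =-51 / 56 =-0.91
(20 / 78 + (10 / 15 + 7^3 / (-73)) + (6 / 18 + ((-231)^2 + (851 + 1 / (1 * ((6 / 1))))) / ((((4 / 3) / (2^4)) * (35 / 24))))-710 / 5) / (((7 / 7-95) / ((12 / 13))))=-88872028996 / 20294365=-4379.15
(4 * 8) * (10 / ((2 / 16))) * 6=15360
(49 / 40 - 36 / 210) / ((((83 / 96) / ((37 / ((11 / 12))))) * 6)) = 8.20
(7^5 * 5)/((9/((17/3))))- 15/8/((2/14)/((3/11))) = 125707855/2376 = 52907.35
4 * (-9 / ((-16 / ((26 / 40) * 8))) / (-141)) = -39 / 470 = -0.08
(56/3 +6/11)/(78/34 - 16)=-10778/7689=-1.40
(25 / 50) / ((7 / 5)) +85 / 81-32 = -34693 / 1134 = -30.59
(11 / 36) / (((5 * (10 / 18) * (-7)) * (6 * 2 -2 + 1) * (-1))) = 0.00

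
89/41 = 2.17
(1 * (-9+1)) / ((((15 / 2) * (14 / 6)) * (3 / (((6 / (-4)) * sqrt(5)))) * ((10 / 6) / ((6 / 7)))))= 0.26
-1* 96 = -96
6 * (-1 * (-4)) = 24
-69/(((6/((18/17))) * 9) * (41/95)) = -2185/697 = -3.13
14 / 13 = 1.08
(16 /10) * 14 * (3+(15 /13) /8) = 4578 /65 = 70.43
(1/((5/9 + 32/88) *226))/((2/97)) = 9603/41132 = 0.23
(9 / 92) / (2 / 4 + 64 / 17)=153 / 6670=0.02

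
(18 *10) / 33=60 / 11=5.45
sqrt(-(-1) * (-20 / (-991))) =2 * sqrt(4955) / 991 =0.14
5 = 5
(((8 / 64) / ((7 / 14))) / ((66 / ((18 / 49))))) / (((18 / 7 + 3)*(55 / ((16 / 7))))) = 4 / 385385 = 0.00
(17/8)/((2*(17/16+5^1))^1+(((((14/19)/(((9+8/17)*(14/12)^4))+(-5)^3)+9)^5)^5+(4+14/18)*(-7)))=-29928326639105133086643530905300665744663657624065256815221798889185216202047331514827764386621695397158231751691431816425549982975163550002866348674013/57048175380868529753428405025171306542359616768873125605285014175877185143320485385320283760893596748631382324341757545588530317138749103868235714069490182732317451153115603345930739494111698814436778523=-0.00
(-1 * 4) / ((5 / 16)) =-64 / 5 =-12.80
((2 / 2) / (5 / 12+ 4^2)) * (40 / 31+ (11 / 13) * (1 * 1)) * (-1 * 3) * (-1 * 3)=92988 / 79391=1.17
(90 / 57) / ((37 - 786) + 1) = -15 / 7106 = -0.00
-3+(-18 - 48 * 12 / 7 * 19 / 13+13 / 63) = -141.06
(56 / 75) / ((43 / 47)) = 0.82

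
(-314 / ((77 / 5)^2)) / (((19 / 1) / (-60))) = 471000 / 112651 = 4.18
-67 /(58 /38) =-1273 /29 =-43.90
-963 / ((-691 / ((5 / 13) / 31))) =4815 / 278473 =0.02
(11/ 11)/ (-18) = -1/ 18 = -0.06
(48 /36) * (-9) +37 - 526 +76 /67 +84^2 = 6556.13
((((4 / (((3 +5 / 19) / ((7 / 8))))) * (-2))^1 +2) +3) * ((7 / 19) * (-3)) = -3717 / 1178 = -3.16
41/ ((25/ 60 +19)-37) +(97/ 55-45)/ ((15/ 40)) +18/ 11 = -115.99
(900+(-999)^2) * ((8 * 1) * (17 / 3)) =45283512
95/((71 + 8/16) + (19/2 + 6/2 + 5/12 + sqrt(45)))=1.04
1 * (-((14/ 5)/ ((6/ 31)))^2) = -47089/ 225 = -209.28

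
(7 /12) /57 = 7 /684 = 0.01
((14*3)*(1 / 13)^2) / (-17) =-42 / 2873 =-0.01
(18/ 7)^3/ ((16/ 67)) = 48843/ 686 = 71.20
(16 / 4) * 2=8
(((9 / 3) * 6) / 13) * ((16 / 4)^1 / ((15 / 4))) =96 / 65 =1.48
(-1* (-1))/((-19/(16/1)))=-16/19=-0.84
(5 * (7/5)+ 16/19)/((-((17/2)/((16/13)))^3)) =-4882432/205083359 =-0.02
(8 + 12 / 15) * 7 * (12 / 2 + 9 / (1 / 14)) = 40656 / 5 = 8131.20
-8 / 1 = -8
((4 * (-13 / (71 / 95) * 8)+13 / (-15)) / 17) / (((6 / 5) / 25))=-14843075 / 21726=-683.19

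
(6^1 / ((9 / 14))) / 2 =14 / 3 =4.67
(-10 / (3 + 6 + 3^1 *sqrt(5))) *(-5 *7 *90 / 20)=100.27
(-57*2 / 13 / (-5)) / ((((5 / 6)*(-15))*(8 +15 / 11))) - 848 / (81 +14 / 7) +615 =8401514711 / 13892125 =604.77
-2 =-2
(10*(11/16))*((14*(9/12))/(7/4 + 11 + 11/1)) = 231/76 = 3.04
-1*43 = -43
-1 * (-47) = 47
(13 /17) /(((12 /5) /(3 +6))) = 195 /68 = 2.87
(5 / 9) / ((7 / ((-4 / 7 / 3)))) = -20 / 1323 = -0.02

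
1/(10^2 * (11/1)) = 1/1100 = 0.00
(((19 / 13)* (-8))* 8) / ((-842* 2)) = 304 / 5473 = 0.06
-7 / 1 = -7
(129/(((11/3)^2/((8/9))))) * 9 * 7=65016/121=537.32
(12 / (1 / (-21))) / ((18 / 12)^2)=-112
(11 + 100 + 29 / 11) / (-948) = -625 / 5214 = -0.12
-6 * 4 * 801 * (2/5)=-38448/5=-7689.60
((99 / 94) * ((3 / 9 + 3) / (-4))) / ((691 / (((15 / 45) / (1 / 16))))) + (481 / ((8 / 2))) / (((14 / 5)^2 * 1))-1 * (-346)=9200204373 / 25461968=361.33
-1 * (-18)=18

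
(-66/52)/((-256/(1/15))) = 11/33280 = 0.00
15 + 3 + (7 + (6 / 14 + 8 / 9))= 1658 / 63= 26.32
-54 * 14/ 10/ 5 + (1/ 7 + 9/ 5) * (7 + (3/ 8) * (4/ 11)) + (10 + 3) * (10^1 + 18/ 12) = 570743/ 3850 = 148.24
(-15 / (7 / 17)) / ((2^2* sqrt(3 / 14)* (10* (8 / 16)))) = -17* sqrt(42) / 28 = -3.93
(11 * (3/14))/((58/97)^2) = 310497/47096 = 6.59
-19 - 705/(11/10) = -7259/11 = -659.91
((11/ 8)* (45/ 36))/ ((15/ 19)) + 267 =25841/ 96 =269.18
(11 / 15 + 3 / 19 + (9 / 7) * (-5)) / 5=-11047 / 9975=-1.11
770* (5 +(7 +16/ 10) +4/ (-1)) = 7392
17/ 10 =1.70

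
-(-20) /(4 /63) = 315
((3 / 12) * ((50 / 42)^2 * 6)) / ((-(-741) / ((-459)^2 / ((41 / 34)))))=501.23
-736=-736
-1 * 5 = -5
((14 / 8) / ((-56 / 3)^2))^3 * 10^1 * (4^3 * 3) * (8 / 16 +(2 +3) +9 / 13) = 251505 / 166985728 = 0.00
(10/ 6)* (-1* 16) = -80/ 3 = -26.67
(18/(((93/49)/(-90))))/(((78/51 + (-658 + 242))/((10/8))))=2.57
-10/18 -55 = -500/9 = -55.56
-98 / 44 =-49 / 22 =-2.23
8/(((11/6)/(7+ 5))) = 576/11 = 52.36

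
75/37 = 2.03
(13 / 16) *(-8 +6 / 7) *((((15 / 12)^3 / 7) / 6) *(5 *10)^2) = -25390625 / 37632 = -674.71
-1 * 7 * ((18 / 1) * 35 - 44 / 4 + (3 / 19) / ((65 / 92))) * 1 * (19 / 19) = -5353187 / 1235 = -4334.56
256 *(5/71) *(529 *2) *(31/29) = 41981440/2059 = 20389.24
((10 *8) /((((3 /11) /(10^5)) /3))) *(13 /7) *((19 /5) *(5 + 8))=56513600000 /7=8073371428.57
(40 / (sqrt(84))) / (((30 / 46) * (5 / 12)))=368 * sqrt(21) / 105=16.06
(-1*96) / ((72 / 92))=-368 / 3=-122.67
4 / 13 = 0.31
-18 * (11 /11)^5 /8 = -9 /4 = -2.25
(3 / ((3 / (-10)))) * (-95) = 950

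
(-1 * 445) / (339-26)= -445 / 313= -1.42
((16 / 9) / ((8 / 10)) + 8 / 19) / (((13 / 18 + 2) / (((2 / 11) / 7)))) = 1808 / 71687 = 0.03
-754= -754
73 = 73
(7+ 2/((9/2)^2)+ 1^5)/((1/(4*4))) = 10496/81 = 129.58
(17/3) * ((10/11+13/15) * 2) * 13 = 129506/495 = 261.63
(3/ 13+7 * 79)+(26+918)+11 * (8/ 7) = 137392/ 91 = 1509.80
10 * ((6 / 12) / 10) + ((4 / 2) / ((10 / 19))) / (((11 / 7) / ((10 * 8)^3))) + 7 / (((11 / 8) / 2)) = 27238635 / 22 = 1238119.77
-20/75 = -4/15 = -0.27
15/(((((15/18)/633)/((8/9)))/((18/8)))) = 22788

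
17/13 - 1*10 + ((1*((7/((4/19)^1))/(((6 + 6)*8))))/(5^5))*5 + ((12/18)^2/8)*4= -8.47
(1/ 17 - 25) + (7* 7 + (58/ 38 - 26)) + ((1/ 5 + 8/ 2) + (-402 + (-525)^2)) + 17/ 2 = 889009971/ 3230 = 275235.29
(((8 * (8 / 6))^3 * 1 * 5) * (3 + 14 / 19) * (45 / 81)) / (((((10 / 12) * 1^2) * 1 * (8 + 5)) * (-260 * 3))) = -1163264 / 780273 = -1.49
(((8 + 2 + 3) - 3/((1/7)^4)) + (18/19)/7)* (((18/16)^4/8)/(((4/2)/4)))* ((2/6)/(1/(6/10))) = -1568492343/2723840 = -575.84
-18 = -18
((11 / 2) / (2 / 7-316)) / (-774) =77 / 3421080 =0.00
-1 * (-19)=19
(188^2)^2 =1249198336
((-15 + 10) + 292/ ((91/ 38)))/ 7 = 10641/ 637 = 16.70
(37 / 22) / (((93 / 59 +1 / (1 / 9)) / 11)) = 2183 / 1248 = 1.75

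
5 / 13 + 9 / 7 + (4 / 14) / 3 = 482 / 273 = 1.77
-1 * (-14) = 14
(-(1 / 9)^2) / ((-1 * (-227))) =-1 / 18387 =-0.00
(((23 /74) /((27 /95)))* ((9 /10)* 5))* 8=39.37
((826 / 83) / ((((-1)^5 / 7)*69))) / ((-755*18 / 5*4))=2891 / 31131972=0.00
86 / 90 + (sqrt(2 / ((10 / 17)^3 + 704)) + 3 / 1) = 17*sqrt(7351973) / 864938 + 178 / 45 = 4.01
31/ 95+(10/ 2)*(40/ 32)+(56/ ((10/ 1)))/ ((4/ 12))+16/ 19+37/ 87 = 814721/ 33060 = 24.64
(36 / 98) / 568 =9 / 13916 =0.00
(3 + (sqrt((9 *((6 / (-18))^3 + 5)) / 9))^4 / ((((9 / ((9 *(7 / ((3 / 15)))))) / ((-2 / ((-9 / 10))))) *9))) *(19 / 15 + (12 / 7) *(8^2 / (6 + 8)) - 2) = 66548677687 / 43401015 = 1533.34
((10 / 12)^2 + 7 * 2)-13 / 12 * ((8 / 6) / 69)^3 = 1564030517 / 106436916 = 14.69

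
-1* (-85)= 85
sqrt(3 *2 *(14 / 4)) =4.58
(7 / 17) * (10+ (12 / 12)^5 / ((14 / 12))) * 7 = 532 / 17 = 31.29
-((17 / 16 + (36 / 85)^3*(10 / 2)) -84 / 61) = -7828981 / 119877200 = -0.07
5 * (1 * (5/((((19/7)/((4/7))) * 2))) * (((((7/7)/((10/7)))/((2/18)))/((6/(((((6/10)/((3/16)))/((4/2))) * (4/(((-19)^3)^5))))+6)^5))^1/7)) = -0.00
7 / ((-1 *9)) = -7 / 9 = -0.78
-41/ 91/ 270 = -41/ 24570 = -0.00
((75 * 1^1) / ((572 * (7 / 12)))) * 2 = 450 / 1001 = 0.45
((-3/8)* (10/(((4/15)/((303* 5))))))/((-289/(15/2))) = 5113125/9248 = 552.89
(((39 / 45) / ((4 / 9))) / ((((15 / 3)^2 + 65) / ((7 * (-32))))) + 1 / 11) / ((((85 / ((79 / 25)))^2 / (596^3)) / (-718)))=3727343646534566272 / 3725390625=1000524246.11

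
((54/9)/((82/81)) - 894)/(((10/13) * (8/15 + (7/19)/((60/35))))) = -53961102/34973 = -1542.94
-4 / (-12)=1 / 3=0.33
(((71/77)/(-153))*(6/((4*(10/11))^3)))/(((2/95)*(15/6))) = -0.01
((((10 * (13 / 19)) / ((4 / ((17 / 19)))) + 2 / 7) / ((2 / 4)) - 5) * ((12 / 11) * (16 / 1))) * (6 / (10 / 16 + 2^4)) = -31850496 / 3697001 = -8.62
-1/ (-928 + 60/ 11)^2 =-121/ 102981904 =-0.00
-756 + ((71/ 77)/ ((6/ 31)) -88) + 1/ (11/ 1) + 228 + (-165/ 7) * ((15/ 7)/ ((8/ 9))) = -8640847/ 12936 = -667.97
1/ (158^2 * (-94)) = -0.00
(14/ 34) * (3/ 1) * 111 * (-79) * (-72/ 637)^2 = -136375488/ 985439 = -138.39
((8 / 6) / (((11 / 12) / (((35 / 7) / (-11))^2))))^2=160000 / 1771561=0.09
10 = 10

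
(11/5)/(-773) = -11/3865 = -0.00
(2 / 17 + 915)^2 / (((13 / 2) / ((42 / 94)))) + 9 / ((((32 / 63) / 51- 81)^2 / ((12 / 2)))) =1126534583425473012 / 19569625995049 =57565.46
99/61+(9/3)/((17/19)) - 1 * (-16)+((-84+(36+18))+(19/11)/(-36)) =-3725471/410652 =-9.07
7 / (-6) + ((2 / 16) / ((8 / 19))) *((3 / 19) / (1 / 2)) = -103 / 96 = -1.07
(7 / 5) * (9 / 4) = 3.15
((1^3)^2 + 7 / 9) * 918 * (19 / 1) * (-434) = -13457472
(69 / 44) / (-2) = -69 / 88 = -0.78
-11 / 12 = -0.92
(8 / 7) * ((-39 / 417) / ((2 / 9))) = -468 / 973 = -0.48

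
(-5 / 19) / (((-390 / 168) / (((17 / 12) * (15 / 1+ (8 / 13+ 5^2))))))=20944 / 3211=6.52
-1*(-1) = 1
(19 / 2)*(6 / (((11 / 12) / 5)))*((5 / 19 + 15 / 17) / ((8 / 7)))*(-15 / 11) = -874125 / 2057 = -424.95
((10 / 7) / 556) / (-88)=-5 / 171248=-0.00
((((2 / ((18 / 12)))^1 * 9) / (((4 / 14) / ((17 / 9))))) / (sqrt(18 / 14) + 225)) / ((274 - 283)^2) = 20825 / 4783941 - 119 * sqrt(7) / 14351823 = 0.00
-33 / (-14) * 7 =33 / 2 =16.50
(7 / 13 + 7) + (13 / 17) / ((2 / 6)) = 2173 / 221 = 9.83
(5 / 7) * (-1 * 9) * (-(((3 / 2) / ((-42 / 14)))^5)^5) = -45 / 234881024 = -0.00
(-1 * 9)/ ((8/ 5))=-45/ 8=-5.62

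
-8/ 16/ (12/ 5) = -5/ 24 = -0.21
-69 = -69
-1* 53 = -53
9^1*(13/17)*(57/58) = 6669/986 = 6.76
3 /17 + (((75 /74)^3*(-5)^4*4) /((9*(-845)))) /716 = 36675684297 /208393330808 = 0.18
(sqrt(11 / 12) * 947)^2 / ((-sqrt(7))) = -9864899 * sqrt(7) / 84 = -310715.11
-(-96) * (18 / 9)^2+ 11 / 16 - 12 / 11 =383.60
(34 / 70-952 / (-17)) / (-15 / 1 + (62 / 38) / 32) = -1202016 / 318115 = -3.78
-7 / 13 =-0.54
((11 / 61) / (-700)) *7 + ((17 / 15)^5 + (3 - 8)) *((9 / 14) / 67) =-43915403 / 1379362500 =-0.03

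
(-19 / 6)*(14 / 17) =-133 / 51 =-2.61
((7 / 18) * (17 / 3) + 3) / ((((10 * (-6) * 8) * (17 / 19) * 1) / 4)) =-5339 / 110160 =-0.05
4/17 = 0.24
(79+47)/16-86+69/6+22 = -357/8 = -44.62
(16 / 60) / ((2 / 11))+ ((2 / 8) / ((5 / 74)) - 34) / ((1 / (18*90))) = -736268 / 15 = -49084.53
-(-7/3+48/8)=-11/3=-3.67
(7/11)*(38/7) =38/11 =3.45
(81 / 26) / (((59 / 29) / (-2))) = -2349 / 767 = -3.06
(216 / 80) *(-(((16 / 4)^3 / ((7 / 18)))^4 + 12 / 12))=-47552535788859 / 24010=-1980530436.85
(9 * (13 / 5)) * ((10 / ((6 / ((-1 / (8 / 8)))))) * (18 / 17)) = -702 / 17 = -41.29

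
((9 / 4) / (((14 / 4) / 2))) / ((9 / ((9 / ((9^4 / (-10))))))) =-0.00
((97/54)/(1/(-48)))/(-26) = 388/117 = 3.32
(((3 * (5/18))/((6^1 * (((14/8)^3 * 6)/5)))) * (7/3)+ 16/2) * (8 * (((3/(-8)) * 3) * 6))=-63904/147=-434.72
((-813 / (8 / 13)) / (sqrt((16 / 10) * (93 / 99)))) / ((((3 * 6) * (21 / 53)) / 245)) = -6535165 * sqrt(10230) / 17856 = -37017.77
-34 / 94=-17 / 47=-0.36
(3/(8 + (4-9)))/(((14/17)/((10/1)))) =85/7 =12.14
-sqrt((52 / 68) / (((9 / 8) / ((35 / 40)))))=-sqrt(1547) / 51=-0.77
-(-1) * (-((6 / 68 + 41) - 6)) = -1193 / 34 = -35.09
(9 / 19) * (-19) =-9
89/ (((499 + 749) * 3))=89/ 3744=0.02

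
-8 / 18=-4 / 9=-0.44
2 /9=0.22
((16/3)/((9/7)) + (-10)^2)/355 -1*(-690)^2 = -4563415688/9585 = -476099.71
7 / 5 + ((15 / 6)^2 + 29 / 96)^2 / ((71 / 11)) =26340607 / 3271680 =8.05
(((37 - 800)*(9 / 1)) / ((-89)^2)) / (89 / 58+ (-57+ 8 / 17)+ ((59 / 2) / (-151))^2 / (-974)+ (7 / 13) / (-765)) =175931123268405960 / 11160512932808797153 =0.02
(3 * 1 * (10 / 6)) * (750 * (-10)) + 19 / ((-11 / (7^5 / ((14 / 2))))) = -458119 / 11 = -41647.18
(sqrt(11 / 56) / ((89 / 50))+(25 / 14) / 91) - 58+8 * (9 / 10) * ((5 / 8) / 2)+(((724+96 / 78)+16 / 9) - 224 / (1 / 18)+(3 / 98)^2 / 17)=-16049425939 / 4775589+25 * sqrt(154) / 1246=-3360.47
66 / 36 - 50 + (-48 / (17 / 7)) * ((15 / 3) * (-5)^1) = 45487 / 102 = 445.95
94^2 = 8836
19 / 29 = 0.66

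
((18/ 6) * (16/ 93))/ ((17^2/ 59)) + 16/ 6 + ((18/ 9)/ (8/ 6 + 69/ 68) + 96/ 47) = 5.67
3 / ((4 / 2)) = 3 / 2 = 1.50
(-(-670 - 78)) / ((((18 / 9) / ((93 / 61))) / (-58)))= -2017356 / 61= -33071.41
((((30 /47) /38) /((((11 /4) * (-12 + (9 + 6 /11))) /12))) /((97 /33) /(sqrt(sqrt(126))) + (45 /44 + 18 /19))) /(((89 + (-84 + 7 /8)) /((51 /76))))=-545705011332480384 /302798710993182813113 -1522285097997312 * sqrt(14) /15936774262799095427 + 757085997600768 * 14^(1 /4) * sqrt(3) /15936774262799095427 + 1020294447803136 * 14^(3 /4) * sqrt(3) /15936774262799095427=-0.00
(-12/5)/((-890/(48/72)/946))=1.70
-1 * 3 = -3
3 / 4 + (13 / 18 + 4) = 197 / 36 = 5.47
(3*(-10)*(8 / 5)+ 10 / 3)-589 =-633.67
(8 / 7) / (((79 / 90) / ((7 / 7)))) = 720 / 553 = 1.30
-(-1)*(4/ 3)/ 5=4/ 15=0.27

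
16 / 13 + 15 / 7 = 307 / 91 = 3.37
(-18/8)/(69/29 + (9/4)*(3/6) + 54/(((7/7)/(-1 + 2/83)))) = 14442/315763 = 0.05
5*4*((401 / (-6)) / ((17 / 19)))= -76190 / 51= -1493.92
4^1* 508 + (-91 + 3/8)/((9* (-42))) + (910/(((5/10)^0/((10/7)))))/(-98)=42737651/21168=2018.97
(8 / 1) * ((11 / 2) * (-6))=-264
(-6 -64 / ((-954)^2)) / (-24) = 682595 / 2730348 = 0.25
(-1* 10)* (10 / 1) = -100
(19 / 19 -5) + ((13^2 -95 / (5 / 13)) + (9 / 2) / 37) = -6059 / 74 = -81.88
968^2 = 937024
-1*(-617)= 617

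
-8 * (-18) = 144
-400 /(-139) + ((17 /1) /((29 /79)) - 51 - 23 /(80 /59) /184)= -4912389 /2579840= -1.90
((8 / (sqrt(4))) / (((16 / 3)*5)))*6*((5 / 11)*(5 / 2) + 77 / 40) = 12123 / 4400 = 2.76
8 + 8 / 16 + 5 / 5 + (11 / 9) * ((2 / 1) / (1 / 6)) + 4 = 169 / 6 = 28.17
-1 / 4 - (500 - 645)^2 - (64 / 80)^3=-10512881 / 500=-21025.76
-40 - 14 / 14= -41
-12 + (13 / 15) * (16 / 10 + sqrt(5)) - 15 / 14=-12269 / 1050 + 13 * sqrt(5) / 15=-9.75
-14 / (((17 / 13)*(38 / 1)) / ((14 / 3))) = -1274 / 969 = -1.31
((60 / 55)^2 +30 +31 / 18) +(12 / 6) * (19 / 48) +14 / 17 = 5113661 / 148104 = 34.53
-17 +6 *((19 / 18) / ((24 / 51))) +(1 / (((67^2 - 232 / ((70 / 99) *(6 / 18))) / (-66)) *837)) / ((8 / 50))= -969689515 / 273783816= -3.54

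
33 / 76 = 0.43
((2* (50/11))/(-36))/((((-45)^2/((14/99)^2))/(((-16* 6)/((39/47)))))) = 294784/1021724847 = 0.00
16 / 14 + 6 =50 / 7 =7.14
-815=-815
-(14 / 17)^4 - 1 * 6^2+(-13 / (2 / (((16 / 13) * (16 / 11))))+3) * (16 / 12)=-132228656 / 2756193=-47.98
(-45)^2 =2025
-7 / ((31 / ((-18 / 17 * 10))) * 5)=252 / 527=0.48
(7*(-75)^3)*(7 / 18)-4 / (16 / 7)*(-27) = -4593561 / 4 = -1148390.25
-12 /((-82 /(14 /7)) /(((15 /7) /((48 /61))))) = 915 /1148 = 0.80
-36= -36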